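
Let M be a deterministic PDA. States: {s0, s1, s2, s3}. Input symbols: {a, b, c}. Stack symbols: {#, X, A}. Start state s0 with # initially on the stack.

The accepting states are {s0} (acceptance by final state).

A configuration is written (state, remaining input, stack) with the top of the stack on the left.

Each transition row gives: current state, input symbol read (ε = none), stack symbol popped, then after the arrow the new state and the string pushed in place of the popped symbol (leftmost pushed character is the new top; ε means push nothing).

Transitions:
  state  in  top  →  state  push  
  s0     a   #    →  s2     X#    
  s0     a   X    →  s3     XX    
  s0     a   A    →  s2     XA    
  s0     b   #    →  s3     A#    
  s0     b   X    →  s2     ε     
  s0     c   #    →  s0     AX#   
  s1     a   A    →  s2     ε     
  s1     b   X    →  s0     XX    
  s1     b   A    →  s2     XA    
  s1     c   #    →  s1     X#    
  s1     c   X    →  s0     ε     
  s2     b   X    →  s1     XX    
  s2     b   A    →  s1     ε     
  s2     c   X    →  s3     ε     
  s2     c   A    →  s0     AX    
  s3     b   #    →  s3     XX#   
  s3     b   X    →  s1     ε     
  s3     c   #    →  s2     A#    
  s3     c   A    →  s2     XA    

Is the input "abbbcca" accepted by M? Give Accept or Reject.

Reject

(s0, abbbcca, #) ⊢ (s2, bbbcca, X#) ⊢ (s1, bbcca, XX#) ⊢ (s0, bcca, XXX#) ⊢ (s2, cca, XX#) ⊢ (s3, ca, X#)
No transition applies at (s3, ca, X#); input not fully consumed.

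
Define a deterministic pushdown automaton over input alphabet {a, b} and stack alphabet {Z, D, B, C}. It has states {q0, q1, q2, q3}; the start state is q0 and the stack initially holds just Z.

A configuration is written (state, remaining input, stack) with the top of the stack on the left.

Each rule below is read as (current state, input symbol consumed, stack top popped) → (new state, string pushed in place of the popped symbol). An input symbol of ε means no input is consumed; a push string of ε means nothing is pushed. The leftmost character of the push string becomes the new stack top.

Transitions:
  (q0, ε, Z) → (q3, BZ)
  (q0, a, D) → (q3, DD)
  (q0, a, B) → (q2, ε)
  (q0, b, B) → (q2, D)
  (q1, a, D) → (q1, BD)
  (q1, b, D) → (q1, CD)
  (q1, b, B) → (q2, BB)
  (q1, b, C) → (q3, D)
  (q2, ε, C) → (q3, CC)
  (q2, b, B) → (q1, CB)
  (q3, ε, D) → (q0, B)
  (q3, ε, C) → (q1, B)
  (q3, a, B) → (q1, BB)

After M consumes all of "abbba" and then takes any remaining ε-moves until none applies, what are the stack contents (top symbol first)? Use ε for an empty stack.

BBBZ

(q0, abbba, Z) ⊢ (q3, abbba, BZ) ⊢ (q1, bbba, BBZ) ⊢ (q2, bba, BBBZ) ⊢ (q1, ba, CBBBZ) ⊢ (q3, a, DBBBZ) ⊢ (q0, a, BBBBZ) ⊢ (q2, ε, BBBZ)
All input consumed in state q2 with stack BBBZ.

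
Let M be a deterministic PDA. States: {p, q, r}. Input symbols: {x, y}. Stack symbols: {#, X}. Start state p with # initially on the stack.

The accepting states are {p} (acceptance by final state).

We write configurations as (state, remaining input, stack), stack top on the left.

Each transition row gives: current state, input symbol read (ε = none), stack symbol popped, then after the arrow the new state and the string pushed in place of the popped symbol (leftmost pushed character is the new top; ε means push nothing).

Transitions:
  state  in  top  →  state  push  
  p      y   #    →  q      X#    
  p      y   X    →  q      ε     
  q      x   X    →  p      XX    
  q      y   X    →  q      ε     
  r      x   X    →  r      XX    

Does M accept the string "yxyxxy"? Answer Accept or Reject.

(p, yxyxxy, #) ⊢ (q, xyxxy, X#) ⊢ (p, yxxy, XX#) ⊢ (q, xxy, X#) ⊢ (p, xy, XX#)
No transition applies at (p, xy, XX#); input not fully consumed.

Reject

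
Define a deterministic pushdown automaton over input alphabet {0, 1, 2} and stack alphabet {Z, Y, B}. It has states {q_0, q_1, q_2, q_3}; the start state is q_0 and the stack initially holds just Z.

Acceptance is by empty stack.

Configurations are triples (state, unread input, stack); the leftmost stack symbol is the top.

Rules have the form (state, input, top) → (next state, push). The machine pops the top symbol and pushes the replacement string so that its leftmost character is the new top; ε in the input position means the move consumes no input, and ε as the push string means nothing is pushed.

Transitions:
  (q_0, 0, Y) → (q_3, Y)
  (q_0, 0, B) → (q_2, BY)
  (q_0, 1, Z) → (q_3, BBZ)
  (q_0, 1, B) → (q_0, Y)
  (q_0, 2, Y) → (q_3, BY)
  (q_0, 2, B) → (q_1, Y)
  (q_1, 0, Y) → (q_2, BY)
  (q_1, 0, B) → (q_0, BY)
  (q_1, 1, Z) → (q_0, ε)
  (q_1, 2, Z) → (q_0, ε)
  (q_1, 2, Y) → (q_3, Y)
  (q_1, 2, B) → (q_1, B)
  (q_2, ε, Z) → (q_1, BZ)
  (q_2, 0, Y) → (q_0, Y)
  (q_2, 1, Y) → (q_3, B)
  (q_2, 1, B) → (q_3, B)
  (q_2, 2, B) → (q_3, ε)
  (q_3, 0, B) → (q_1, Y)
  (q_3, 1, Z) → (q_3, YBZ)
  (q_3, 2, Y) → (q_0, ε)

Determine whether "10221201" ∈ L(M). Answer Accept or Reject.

(q_0, 10221201, Z) ⊢ (q_3, 0221201, BBZ) ⊢ (q_1, 221201, YBZ) ⊢ (q_3, 21201, YBZ) ⊢ (q_0, 1201, BZ) ⊢ (q_0, 201, YZ) ⊢ (q_3, 01, BYZ) ⊢ (q_1, 1, YYZ)
No transition applies at (q_1, 1, YYZ); input not fully consumed.

Reject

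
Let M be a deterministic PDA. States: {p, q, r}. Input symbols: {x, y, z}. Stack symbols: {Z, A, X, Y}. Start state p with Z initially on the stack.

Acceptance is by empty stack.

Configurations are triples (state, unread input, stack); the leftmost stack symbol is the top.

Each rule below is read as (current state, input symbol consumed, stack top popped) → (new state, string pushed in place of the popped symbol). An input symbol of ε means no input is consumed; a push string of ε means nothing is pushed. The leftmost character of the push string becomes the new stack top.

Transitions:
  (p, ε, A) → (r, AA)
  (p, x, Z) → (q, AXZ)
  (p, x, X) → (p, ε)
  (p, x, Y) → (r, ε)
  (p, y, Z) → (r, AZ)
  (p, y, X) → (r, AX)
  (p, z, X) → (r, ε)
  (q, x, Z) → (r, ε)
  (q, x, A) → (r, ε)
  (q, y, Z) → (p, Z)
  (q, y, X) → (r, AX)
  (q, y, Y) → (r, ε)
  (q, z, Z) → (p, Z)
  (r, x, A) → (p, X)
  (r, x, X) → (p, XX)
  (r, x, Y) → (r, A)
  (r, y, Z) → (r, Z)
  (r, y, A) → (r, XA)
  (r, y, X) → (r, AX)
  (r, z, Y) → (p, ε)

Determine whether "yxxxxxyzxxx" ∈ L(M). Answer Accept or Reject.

(p, yxxxxxyzxxx, Z)
  read y, top Z: go to r, push AZ → (r, xxxxxyzxxx, AZ)
  read x, top A: go to p, push X → (p, xxxxyzxxx, XZ)
  read x, top X: go to p, push ε → (p, xxxyzxxx, Z)
  read x, top Z: go to q, push AXZ → (q, xxyzxxx, AXZ)
  read x, top A: go to r, push ε → (r, xyzxxx, XZ)
  read x, top X: go to p, push XX → (p, yzxxx, XXZ)
  read y, top X: go to r, push AX → (r, zxxx, AXXZ)
No transition applies at (r, zxxx, AXXZ); input not fully consumed.

Reject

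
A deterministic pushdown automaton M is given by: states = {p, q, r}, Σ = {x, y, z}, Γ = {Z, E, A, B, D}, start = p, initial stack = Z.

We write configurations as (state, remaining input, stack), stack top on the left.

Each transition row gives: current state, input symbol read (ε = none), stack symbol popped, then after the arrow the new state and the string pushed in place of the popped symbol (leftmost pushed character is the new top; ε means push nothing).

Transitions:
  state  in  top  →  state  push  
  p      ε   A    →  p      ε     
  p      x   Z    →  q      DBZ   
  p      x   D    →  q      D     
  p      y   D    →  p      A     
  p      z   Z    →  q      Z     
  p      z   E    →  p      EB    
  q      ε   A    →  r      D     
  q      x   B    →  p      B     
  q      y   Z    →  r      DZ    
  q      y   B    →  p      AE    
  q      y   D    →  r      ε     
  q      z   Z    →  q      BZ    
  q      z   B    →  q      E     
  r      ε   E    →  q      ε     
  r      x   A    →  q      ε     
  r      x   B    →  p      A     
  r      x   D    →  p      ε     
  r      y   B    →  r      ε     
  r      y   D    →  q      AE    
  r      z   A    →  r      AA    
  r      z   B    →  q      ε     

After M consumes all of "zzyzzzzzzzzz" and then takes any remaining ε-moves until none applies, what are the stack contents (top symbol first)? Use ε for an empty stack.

(p, zzyzzzzzzzzz, Z) ⊢ (q, zyzzzzzzzzz, Z) ⊢ (q, yzzzzzzzzz, BZ) ⊢ (p, zzzzzzzzz, AEZ) ⊢ (p, zzzzzzzzz, EZ) ⊢ (p, zzzzzzzz, EBZ) ⊢ (p, zzzzzzz, EBBZ) ⊢ (p, zzzzzz, EBBBZ) ⊢ (p, zzzzz, EBBBBZ) ⊢ (p, zzzz, EBBBBBZ) ⊢ (p, zzz, EBBBBBBZ) ⊢ (p, zz, EBBBBBBBZ) ⊢ (p, z, EBBBBBBBBZ) ⊢ (p, ε, EBBBBBBBBBZ)
All input consumed in state p with stack EBBBBBBBBBZ.

EBBBBBBBBBZ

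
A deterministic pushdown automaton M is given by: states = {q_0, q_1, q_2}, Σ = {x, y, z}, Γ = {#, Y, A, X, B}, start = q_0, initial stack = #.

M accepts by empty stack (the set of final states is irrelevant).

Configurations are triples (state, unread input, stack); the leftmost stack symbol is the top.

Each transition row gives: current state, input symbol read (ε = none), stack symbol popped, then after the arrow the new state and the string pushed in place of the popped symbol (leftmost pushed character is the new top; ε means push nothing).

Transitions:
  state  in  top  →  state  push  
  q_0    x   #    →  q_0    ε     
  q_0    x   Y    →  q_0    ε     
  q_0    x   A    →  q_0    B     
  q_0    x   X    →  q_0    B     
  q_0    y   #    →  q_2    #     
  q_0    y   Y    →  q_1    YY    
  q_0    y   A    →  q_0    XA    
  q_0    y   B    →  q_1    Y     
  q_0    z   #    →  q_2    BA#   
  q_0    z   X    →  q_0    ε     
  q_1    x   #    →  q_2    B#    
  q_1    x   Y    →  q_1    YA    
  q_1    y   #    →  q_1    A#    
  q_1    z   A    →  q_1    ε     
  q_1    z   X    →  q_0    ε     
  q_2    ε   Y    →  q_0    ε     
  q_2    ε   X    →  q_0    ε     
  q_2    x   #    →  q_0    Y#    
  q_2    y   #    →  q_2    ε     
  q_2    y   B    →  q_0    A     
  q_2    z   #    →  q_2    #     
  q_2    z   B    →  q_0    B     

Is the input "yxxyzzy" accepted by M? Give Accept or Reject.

Accept

(q_0, yxxyzzy, #) ⊢ (q_2, xxyzzy, #) ⊢ (q_0, xyzzy, Y#) ⊢ (q_0, yzzy, #) ⊢ (q_2, zzy, #) ⊢ (q_2, zy, #) ⊢ (q_2, y, #) ⊢ (q_2, ε, ε)
All input consumed and the stack is empty.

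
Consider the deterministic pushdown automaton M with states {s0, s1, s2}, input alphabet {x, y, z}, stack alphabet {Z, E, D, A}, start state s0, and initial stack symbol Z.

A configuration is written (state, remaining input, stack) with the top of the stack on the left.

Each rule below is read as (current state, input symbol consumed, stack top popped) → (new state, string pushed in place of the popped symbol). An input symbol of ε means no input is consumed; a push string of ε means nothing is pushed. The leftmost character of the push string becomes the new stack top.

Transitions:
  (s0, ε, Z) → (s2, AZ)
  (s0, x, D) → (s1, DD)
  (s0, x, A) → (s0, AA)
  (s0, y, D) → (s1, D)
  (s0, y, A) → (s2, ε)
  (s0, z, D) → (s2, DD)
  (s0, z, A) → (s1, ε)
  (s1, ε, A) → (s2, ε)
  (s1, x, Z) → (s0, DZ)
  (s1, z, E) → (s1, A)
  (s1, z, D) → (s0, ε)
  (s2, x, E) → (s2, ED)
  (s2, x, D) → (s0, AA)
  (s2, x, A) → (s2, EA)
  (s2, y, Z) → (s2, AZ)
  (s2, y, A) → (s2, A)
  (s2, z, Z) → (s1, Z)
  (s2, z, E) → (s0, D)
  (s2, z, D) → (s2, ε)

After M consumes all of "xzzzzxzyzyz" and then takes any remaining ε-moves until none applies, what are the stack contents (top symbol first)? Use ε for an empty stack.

(s0, xzzzzxzyzyz, Z) ⊢ (s2, xzzzzxzyzyz, AZ) ⊢ (s2, zzzzxzyzyz, EAZ) ⊢ (s0, zzzxzyzyz, DAZ) ⊢ (s2, zzxzyzyz, DDAZ) ⊢ (s2, zxzyzyz, DAZ) ⊢ (s2, xzyzyz, AZ) ⊢ (s2, zyzyz, EAZ) ⊢ (s0, yzyz, DAZ) ⊢ (s1, zyz, DAZ) ⊢ (s0, yz, AZ) ⊢ (s2, z, Z) ⊢ (s1, ε, Z)
All input consumed in state s1 with stack Z.

Z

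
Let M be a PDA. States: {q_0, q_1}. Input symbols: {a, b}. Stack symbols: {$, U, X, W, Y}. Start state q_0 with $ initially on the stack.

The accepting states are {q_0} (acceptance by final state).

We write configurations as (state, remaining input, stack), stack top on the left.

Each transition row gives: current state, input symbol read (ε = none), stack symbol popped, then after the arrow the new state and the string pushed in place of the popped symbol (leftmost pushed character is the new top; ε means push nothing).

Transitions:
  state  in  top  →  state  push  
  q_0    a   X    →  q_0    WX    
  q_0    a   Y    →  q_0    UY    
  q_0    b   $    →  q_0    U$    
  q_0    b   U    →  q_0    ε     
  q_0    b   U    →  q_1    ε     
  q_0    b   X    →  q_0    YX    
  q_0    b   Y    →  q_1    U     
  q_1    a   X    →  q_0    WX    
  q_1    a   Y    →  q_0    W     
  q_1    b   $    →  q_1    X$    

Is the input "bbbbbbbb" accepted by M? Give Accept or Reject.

Accept

One accepting computation: (q_0, bbbbbbbb, $) ⊢ (q_0, bbbbbbb, U$) ⊢ (q_0, bbbbbb, $) ⊢ (q_0, bbbbb, U$) ⊢ (q_0, bbbb, $) ⊢ (q_0, bbb, U$) ⊢ (q_0, bb, $) ⊢ (q_0, b, U$) ⊢ (q_0, ε, $)
All input consumed and state q_0 ∈ F.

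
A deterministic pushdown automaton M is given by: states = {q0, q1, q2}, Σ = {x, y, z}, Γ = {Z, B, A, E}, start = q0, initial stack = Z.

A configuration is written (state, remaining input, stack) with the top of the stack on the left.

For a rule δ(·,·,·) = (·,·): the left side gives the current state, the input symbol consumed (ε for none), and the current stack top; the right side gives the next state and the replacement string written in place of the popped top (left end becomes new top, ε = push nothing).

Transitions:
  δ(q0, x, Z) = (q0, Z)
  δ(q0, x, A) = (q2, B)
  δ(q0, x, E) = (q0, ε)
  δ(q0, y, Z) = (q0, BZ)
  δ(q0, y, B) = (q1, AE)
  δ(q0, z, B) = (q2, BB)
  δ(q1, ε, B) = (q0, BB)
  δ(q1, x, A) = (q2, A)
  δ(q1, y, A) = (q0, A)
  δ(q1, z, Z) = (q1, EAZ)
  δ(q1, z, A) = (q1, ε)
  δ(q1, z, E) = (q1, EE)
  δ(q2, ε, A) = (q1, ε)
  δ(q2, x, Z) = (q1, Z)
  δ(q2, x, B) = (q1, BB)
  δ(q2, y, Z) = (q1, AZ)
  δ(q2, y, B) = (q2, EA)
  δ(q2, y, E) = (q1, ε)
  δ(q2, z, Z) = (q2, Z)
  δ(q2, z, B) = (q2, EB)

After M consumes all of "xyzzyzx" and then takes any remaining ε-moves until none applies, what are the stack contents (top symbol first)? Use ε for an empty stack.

BBBBBBZ

(q0, xyzzyzx, Z) ⊢ (q0, yzzyzx, Z) ⊢ (q0, zzyzx, BZ) ⊢ (q2, zyzx, BBZ) ⊢ (q2, yzx, EBBZ) ⊢ (q1, zx, BBZ) ⊢ (q0, zx, BBBZ) ⊢ (q2, x, BBBBZ) ⊢ (q1, ε, BBBBBZ) ⊢ (q0, ε, BBBBBBZ)
All input consumed in state q0 with stack BBBBBBZ.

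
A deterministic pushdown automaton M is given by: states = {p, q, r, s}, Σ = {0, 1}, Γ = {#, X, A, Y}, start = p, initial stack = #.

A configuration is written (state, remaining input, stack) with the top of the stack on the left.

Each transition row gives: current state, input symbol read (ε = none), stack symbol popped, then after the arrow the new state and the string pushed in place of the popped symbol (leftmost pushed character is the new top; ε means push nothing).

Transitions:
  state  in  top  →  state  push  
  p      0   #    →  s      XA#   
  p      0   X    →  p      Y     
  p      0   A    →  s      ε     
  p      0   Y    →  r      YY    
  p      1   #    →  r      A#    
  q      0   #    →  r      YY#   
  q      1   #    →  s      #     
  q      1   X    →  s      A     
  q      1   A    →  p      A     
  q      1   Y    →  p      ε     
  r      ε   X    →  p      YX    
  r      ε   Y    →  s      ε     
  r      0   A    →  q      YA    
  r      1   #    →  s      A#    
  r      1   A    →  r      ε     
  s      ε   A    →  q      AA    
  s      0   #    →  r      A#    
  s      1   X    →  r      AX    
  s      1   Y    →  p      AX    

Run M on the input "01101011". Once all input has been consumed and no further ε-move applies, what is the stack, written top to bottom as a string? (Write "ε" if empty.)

YXXA#

(p, 01101011, #)
  read 0, top #: go to s, push XA# → (s, 1101011, XA#)
  read 1, top X: go to r, push AX → (r, 101011, AXA#)
  read 1, top A: go to r, push ε → (r, 01011, XA#)
  ε-move, top X: go to p, push YX → (p, 01011, YXA#)
  read 0, top Y: go to r, push YY → (r, 1011, YYXA#)
  ε-move, top Y: go to s, push ε → (s, 1011, YXA#)
  read 1, top Y: go to p, push AX → (p, 011, AXXA#)
  read 0, top A: go to s, push ε → (s, 11, XXA#)
  read 1, top X: go to r, push AX → (r, 1, AXXA#)
  read 1, top A: go to r, push ε → (r, ε, XXA#)
  ε-move, top X: go to p, push YX → (p, ε, YXXA#)
All input consumed in state p with stack YXXA#.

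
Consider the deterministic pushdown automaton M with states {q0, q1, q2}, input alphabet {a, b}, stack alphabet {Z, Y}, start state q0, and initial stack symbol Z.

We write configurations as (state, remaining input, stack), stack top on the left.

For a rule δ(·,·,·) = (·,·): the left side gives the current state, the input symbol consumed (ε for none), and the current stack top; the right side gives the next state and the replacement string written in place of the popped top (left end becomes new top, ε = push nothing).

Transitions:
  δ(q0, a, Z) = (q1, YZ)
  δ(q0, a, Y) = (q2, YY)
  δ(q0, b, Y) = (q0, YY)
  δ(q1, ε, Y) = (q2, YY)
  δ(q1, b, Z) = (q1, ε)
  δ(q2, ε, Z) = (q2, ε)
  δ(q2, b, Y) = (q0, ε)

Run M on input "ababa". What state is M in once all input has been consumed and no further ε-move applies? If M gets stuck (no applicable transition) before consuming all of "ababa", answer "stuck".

(q0, ababa, Z)
  read a, top Z: go to q1, push YZ → (q1, baba, YZ)
  ε-move, top Y: go to q2, push YY → (q2, baba, YYZ)
  read b, top Y: go to q0, push ε → (q0, aba, YZ)
  read a, top Y: go to q2, push YY → (q2, ba, YYZ)
  read b, top Y: go to q0, push ε → (q0, a, YZ)
  read a, top Y: go to q2, push YY → (q2, ε, YYZ)
All input consumed; M is in state q2.

q2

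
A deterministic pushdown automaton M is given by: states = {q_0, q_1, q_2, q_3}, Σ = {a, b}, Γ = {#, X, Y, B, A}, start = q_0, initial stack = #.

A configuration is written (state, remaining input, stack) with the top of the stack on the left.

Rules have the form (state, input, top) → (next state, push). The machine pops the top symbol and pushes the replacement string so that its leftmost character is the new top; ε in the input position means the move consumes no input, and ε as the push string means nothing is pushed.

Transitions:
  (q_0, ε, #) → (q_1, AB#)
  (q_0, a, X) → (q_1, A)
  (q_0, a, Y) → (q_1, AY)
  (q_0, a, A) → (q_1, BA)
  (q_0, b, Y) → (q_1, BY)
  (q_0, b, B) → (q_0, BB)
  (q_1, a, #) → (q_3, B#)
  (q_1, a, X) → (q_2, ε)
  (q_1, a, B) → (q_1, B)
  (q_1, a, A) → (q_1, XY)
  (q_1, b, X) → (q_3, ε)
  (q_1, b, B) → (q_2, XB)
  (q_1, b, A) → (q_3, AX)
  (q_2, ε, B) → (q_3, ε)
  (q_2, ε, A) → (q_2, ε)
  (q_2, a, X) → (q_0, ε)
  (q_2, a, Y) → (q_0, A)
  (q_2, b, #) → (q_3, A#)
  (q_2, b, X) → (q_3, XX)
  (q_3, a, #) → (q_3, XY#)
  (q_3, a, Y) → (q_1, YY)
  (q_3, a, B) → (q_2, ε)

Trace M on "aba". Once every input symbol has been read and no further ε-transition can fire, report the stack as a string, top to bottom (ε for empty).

YYB#

(q_0, aba, #)
  ε-move, top #: go to q_1, push AB# → (q_1, aba, AB#)
  read a, top A: go to q_1, push XY → (q_1, ba, XYB#)
  read b, top X: go to q_3, push ε → (q_3, a, YB#)
  read a, top Y: go to q_1, push YY → (q_1, ε, YYB#)
All input consumed in state q_1 with stack YYB#.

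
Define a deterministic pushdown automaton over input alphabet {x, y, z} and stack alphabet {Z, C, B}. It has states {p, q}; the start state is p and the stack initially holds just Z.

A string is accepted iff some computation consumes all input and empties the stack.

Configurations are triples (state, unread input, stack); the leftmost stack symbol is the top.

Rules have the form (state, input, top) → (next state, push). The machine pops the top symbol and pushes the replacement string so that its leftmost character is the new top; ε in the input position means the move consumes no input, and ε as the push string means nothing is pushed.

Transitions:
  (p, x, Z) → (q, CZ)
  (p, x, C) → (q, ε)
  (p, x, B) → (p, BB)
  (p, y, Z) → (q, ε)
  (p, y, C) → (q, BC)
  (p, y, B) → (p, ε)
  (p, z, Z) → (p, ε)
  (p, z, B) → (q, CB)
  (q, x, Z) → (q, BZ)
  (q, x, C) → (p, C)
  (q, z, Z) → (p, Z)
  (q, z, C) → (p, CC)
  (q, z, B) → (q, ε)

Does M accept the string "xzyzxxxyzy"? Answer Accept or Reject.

(p, xzyzxxxyzy, Z)
  read x, top Z: go to q, push CZ → (q, zyzxxxyzy, CZ)
  read z, top C: go to p, push CC → (p, yzxxxyzy, CCZ)
  read y, top C: go to q, push BC → (q, zxxxyzy, BCCZ)
  read z, top B: go to q, push ε → (q, xxxyzy, CCZ)
  read x, top C: go to p, push C → (p, xxyzy, CCZ)
  read x, top C: go to q, push ε → (q, xyzy, CZ)
  read x, top C: go to p, push C → (p, yzy, CZ)
  read y, top C: go to q, push BC → (q, zy, BCZ)
  read z, top B: go to q, push ε → (q, y, CZ)
No transition applies at (q, y, CZ); input not fully consumed.

Reject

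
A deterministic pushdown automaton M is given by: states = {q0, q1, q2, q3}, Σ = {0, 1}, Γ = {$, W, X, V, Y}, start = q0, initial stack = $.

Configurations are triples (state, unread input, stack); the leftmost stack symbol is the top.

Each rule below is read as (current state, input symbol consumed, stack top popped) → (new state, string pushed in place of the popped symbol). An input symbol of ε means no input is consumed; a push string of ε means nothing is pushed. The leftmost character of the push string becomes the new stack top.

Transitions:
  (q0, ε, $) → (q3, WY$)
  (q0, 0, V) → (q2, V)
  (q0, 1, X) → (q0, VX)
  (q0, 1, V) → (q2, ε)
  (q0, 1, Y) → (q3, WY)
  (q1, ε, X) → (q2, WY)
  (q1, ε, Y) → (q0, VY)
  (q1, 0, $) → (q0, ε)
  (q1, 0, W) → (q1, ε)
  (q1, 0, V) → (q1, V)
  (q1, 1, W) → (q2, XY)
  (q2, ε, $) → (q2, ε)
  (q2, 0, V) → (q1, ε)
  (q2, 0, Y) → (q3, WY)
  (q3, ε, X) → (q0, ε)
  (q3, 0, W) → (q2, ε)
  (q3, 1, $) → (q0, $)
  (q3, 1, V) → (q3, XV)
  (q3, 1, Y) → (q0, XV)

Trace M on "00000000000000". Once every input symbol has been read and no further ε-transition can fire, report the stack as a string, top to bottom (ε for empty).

WY$

(q0, 00000000000000, $)
  ε-move, top $: go to q3, push WY$ → (q3, 00000000000000, WY$)
  read 0, top W: go to q2, push ε → (q2, 0000000000000, Y$)
  read 0, top Y: go to q3, push WY → (q3, 000000000000, WY$)
  read 0, top W: go to q2, push ε → (q2, 00000000000, Y$)
  read 0, top Y: go to q3, push WY → (q3, 0000000000, WY$)
  read 0, top W: go to q2, push ε → (q2, 000000000, Y$)
  read 0, top Y: go to q3, push WY → (q3, 00000000, WY$)
  read 0, top W: go to q2, push ε → (q2, 0000000, Y$)
  read 0, top Y: go to q3, push WY → (q3, 000000, WY$)
  read 0, top W: go to q2, push ε → (q2, 00000, Y$)
  read 0, top Y: go to q3, push WY → (q3, 0000, WY$)
  read 0, top W: go to q2, push ε → (q2, 000, Y$)
  read 0, top Y: go to q3, push WY → (q3, 00, WY$)
  read 0, top W: go to q2, push ε → (q2, 0, Y$)
  read 0, top Y: go to q3, push WY → (q3, ε, WY$)
All input consumed in state q3 with stack WY$.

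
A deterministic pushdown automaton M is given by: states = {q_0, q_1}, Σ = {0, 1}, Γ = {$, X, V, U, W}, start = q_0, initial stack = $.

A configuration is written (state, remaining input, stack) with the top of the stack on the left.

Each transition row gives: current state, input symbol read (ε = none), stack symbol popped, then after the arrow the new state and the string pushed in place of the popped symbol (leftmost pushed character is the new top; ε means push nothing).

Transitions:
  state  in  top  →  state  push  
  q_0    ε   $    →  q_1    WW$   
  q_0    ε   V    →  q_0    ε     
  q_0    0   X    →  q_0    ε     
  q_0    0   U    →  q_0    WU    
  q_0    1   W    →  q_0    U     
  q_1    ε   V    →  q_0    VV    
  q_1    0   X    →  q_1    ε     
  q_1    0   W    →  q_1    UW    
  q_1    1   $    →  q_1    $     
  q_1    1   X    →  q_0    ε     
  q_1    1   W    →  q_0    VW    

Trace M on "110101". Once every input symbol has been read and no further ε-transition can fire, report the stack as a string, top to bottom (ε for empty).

UUUW$

(q_0, 110101, $)
  ε-move, top $: go to q_1, push WW$ → (q_1, 110101, WW$)
  read 1, top W: go to q_0, push VW → (q_0, 10101, VWW$)
  ε-move, top V: go to q_0, push ε → (q_0, 10101, WW$)
  read 1, top W: go to q_0, push U → (q_0, 0101, UW$)
  read 0, top U: go to q_0, push WU → (q_0, 101, WUW$)
  read 1, top W: go to q_0, push U → (q_0, 01, UUW$)
  read 0, top U: go to q_0, push WU → (q_0, 1, WUUW$)
  read 1, top W: go to q_0, push U → (q_0, ε, UUUW$)
All input consumed in state q_0 with stack UUUW$.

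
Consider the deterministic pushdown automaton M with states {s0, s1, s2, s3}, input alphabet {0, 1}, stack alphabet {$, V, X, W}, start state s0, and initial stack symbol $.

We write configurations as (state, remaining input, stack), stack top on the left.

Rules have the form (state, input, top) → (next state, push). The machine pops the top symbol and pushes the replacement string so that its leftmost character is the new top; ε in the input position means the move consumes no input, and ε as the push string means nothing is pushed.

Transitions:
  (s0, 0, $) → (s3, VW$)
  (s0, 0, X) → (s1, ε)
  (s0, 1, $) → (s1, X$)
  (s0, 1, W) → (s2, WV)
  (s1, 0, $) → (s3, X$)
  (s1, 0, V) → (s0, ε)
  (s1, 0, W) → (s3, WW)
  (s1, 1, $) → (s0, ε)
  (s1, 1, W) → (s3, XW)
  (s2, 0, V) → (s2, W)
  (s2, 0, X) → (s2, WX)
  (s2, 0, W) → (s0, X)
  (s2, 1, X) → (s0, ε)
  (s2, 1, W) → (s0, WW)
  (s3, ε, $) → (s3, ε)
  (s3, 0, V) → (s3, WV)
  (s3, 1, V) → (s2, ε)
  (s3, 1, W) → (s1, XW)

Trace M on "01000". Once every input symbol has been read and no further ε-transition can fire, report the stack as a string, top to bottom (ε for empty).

X$

(s0, 01000, $)
  read 0, top $: go to s3, push VW$ → (s3, 1000, VW$)
  read 1, top V: go to s2, push ε → (s2, 000, W$)
  read 0, top W: go to s0, push X → (s0, 00, X$)
  read 0, top X: go to s1, push ε → (s1, 0, $)
  read 0, top $: go to s3, push X$ → (s3, ε, X$)
All input consumed in state s3 with stack X$.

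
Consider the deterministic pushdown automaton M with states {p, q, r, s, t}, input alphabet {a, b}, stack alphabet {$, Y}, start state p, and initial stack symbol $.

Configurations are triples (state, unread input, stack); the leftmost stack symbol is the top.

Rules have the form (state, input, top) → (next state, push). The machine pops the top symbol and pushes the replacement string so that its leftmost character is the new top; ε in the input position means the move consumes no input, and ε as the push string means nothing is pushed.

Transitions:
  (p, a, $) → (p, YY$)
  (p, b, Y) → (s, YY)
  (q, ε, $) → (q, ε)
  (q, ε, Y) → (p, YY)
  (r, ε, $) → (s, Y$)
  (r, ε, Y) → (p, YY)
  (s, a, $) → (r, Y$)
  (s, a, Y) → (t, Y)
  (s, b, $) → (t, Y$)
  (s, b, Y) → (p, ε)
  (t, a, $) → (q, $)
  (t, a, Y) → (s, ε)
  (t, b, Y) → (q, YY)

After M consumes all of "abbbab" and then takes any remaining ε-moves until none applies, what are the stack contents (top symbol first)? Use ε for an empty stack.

YYYYY$

(p, abbbab, $)
  read a, top $: go to p, push YY$ → (p, bbbab, YY$)
  read b, top Y: go to s, push YY → (s, bbab, YYY$)
  read b, top Y: go to p, push ε → (p, bab, YY$)
  read b, top Y: go to s, push YY → (s, ab, YYY$)
  read a, top Y: go to t, push Y → (t, b, YYY$)
  read b, top Y: go to q, push YY → (q, ε, YYYY$)
  ε-move, top Y: go to p, push YY → (p, ε, YYYYY$)
All input consumed in state p with stack YYYYY$.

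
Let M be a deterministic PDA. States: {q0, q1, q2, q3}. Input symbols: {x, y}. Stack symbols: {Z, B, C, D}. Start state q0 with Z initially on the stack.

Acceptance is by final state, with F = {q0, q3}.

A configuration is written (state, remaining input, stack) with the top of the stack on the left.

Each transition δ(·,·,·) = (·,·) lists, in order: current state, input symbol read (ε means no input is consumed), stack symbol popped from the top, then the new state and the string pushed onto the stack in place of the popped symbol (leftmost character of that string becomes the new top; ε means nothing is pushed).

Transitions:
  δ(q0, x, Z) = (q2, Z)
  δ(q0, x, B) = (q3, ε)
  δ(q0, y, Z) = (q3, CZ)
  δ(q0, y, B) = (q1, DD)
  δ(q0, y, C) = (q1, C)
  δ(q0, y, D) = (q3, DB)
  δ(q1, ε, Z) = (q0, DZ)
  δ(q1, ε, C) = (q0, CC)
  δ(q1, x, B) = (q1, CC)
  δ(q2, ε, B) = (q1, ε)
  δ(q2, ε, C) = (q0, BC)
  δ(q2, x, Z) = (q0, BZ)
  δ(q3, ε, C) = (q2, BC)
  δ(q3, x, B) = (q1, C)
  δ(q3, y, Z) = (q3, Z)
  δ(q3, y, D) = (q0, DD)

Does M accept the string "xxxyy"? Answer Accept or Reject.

(q0, xxxyy, Z)
  read x, top Z: go to q2, push Z → (q2, xxyy, Z)
  read x, top Z: go to q0, push BZ → (q0, xyy, BZ)
  read x, top B: go to q3, push ε → (q3, yy, Z)
  read y, top Z: go to q3, push Z → (q3, y, Z)
  read y, top Z: go to q3, push Z → (q3, ε, Z)
All input consumed; state q3 ∈ F.

Accept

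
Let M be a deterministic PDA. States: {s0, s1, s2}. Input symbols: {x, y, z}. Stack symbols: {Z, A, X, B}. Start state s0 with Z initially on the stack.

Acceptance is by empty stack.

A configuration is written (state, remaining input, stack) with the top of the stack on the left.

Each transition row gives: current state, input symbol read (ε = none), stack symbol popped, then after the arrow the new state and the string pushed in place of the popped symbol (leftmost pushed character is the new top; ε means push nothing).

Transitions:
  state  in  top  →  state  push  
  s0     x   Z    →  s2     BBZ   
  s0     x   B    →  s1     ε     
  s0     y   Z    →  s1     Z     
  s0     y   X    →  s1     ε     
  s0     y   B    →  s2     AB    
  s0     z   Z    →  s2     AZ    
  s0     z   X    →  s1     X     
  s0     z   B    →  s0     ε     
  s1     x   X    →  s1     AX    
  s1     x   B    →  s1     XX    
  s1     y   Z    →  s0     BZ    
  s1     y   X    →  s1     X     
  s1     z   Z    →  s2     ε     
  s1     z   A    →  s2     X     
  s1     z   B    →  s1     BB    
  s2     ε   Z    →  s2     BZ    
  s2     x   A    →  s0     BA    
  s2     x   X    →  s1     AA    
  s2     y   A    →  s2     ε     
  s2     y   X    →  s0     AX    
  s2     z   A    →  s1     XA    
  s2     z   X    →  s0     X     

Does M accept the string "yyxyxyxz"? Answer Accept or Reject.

(s0, yyxyxyxz, Z) ⊢ (s1, yxyxyxz, Z) ⊢ (s0, xyxyxz, BZ) ⊢ (s1, yxyxz, Z) ⊢ (s0, xyxz, BZ) ⊢ (s1, yxz, Z) ⊢ (s0, xz, BZ) ⊢ (s1, z, Z) ⊢ (s2, ε, ε)
All input consumed and the stack is empty.

Accept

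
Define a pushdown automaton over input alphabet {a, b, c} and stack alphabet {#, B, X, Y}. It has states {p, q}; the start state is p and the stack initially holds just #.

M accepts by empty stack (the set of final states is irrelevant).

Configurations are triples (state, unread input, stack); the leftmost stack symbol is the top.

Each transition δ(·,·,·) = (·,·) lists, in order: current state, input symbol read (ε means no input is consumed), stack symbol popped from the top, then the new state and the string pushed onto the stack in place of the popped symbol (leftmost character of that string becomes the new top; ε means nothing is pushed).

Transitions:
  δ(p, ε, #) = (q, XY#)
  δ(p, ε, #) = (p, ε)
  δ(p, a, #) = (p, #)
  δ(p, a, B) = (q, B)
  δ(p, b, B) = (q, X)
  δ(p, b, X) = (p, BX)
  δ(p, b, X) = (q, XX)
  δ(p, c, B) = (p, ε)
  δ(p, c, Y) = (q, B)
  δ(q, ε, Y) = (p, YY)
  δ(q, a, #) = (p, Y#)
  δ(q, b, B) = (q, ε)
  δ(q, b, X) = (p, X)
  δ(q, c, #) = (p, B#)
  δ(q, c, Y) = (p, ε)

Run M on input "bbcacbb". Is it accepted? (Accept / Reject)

No computation consumes all input and empties the stack.

Reject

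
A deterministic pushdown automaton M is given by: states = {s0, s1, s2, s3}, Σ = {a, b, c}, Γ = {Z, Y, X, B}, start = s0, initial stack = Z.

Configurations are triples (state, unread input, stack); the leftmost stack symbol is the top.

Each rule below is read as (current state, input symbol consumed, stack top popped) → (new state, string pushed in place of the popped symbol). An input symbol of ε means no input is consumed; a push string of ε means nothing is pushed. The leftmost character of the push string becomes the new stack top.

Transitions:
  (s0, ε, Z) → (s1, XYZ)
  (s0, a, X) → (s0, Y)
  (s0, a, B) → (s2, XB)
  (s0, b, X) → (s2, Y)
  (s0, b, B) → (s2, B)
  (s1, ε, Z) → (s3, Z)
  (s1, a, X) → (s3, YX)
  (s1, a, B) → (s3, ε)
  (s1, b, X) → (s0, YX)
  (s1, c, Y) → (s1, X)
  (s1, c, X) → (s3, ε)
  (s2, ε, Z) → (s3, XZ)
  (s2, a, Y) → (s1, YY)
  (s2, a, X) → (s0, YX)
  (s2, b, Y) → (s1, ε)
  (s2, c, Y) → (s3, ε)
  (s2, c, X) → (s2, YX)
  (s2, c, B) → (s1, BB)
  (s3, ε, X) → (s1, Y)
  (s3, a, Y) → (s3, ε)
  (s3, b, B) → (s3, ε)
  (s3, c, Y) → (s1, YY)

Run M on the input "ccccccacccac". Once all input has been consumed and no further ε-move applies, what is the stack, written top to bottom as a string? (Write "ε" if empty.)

(s0, ccccccacccac, Z) ⊢ (s1, ccccccacccac, XYZ) ⊢ (s3, cccccacccac, YZ) ⊢ (s1, ccccacccac, YYZ) ⊢ (s1, cccacccac, XYZ) ⊢ (s3, ccacccac, YZ) ⊢ (s1, cacccac, YYZ) ⊢ (s1, acccac, XYZ) ⊢ (s3, cccac, YXYZ) ⊢ (s1, ccac, YYXYZ) ⊢ (s1, cac, XYXYZ) ⊢ (s3, ac, YXYZ) ⊢ (s3, c, XYZ) ⊢ (s1, c, YYZ) ⊢ (s1, ε, XYZ)
All input consumed in state s1 with stack XYZ.

XYZ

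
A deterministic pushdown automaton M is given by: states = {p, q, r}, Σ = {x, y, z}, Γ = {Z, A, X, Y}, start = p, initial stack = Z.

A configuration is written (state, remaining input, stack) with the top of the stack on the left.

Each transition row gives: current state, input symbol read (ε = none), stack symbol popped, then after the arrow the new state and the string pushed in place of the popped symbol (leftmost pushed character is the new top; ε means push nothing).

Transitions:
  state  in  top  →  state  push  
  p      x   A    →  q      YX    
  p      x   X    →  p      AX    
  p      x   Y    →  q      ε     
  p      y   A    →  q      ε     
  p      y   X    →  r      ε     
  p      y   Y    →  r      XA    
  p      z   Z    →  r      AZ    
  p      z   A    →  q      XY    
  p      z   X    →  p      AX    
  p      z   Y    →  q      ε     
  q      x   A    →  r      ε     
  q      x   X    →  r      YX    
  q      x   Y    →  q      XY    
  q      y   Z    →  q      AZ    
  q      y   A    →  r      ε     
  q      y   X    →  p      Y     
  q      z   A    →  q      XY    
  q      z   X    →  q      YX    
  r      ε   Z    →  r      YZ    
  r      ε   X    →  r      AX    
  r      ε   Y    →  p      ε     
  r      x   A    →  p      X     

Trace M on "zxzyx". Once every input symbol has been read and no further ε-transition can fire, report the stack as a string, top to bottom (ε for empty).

XZ

(p, zxzyx, Z)
  read z, top Z: go to r, push AZ → (r, xzyx, AZ)
  read x, top A: go to p, push X → (p, zyx, XZ)
  read z, top X: go to p, push AX → (p, yx, AXZ)
  read y, top A: go to q, push ε → (q, x, XZ)
  read x, top X: go to r, push YX → (r, ε, YXZ)
  ε-move, top Y: go to p, push ε → (p, ε, XZ)
All input consumed in state p with stack XZ.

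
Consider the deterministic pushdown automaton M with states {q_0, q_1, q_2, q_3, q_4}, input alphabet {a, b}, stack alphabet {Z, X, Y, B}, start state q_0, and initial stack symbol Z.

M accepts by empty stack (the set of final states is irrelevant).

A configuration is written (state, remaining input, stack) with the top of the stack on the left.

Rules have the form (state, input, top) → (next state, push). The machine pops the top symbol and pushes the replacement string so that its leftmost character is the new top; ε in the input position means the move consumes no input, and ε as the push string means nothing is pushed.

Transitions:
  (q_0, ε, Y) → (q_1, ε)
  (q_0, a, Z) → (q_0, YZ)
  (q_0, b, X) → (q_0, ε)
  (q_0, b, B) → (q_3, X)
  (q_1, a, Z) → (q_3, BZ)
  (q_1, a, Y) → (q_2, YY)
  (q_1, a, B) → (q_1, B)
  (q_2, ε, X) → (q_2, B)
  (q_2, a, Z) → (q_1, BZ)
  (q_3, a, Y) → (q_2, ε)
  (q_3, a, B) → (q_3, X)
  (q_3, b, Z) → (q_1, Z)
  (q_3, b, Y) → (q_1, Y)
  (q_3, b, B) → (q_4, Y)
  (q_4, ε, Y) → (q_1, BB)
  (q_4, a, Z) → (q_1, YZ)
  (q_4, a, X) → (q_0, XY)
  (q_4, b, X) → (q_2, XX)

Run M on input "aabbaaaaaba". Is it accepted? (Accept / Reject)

(q_0, aabbaaaaaba, Z)
  read a, top Z: go to q_0, push YZ → (q_0, abbaaaaaba, YZ)
  ε-move, top Y: go to q_1, push ε → (q_1, abbaaaaaba, Z)
  read a, top Z: go to q_3, push BZ → (q_3, bbaaaaaba, BZ)
  read b, top B: go to q_4, push Y → (q_4, baaaaaba, YZ)
  ε-move, top Y: go to q_1, push BB → (q_1, baaaaaba, BBZ)
No transition applies at (q_1, baaaaaba, BBZ); input not fully consumed.

Reject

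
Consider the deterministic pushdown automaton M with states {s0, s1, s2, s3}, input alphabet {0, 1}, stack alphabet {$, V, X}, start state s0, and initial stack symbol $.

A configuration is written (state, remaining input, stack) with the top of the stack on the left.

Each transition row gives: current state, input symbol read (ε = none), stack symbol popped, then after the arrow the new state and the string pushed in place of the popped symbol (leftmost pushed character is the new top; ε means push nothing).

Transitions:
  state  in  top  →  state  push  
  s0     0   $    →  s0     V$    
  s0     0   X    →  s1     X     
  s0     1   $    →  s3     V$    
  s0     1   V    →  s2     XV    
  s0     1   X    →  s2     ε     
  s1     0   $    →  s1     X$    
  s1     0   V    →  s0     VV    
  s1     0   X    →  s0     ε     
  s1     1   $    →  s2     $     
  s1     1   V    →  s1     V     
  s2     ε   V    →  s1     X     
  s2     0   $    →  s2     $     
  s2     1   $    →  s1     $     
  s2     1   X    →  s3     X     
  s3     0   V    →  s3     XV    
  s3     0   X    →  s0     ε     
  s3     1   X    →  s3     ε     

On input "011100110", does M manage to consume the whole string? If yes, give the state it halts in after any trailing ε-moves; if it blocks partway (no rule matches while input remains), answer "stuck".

s0

(s0, 011100110, $)
  read 0, top $: go to s0, push V$ → (s0, 11100110, V$)
  read 1, top V: go to s2, push XV → (s2, 1100110, XV$)
  read 1, top X: go to s3, push X → (s3, 100110, XV$)
  read 1, top X: go to s3, push ε → (s3, 00110, V$)
  read 0, top V: go to s3, push XV → (s3, 0110, XV$)
  read 0, top X: go to s0, push ε → (s0, 110, V$)
  read 1, top V: go to s2, push XV → (s2, 10, XV$)
  read 1, top X: go to s3, push X → (s3, 0, XV$)
  read 0, top X: go to s0, push ε → (s0, ε, V$)
All input consumed; M is in state s0.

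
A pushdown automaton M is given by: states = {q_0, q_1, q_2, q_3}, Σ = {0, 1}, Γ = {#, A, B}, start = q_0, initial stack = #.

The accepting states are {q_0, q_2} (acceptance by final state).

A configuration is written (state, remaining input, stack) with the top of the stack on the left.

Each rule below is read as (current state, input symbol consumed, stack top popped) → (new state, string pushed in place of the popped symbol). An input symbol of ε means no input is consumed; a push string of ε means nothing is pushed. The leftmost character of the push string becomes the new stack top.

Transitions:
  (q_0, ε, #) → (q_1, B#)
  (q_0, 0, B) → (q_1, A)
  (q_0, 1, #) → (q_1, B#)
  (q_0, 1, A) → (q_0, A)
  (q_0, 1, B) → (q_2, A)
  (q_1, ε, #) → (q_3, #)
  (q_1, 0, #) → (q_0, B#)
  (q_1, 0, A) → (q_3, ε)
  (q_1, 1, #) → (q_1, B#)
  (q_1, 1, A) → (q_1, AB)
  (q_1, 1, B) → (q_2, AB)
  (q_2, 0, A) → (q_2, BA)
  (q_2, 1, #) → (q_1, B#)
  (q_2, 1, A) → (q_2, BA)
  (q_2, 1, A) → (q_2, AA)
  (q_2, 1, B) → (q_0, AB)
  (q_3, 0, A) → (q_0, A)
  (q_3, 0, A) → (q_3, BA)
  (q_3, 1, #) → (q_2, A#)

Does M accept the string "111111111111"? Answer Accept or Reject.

Accept

One accepting computation: (q_0, 111111111111, #) ⊢ (q_1, 11111111111, B#) ⊢ (q_2, 1111111111, AB#) ⊢ (q_2, 111111111, BAB#) ⊢ (q_0, 11111111, ABAB#) ⊢ (q_0, 1111111, ABAB#) ⊢ (q_0, 111111, ABAB#) ⊢ (q_0, 11111, ABAB#) ⊢ (q_0, 1111, ABAB#) ⊢ (q_0, 111, ABAB#) ⊢ (q_0, 11, ABAB#) ⊢ (q_0, 1, ABAB#) ⊢ (q_0, ε, ABAB#)
All input consumed and state q_0 ∈ F.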